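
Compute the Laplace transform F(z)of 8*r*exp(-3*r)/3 8/(3*(z + 3)^2)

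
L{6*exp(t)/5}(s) 6/(5*(s - 1))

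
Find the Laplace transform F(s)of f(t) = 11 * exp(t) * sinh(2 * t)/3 22/(3 * ((s - 1)^2 - 4))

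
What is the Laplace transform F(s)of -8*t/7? -8/(7*s^2)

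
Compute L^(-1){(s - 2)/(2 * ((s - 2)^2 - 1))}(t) exp(2 * t) * cosh(t)/2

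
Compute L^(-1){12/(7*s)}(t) 12/7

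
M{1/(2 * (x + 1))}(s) pi * csc(pi * s)/2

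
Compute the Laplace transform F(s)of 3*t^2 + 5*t 5/s^2 + 6/s^3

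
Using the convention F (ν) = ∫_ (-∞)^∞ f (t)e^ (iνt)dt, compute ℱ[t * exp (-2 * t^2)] sqrt (2) * I * sqrt (pi) * ν * exp (-ν^2/8)/8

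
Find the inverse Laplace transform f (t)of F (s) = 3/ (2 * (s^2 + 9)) sin (3 * t)/2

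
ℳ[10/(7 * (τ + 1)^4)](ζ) 5 * gamma(ζ) * gamma(4 - ζ)/21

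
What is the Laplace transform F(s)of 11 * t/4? 11/(4 * s^2)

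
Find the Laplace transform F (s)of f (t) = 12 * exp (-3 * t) 12/ (s + 3)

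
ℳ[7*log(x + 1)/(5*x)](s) -7*pi*csc(pi*s)/(5*s - 5)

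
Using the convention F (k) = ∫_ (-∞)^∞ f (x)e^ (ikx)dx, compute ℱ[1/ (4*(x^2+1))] pi*exp (-Abs (k))/4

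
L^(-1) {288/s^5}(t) 12*t^4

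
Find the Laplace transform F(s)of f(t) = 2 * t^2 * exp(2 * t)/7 4/(7 * (s - 2)^3)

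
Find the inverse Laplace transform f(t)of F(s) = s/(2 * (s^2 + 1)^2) t * sin(t)/4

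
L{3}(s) 3/s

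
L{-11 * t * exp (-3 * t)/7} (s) -11/ (7 * (s + 3)^2)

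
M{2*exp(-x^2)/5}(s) gamma(s/2)/5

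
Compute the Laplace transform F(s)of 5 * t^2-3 10/s^3-3/s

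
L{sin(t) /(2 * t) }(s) atan(1/s) /2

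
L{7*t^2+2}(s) 14/s^3+2/s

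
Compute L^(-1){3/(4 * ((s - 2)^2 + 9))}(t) exp(2 * t) * sin(3 * t)/4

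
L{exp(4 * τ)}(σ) 1/(σ - 4)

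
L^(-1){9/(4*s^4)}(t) 3*t^3/8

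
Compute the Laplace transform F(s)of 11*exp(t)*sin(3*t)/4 33/(4*((s - 1)^2+9))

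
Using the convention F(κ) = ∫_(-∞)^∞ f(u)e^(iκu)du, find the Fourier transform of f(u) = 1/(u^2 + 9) pi*exp(-3*Abs(κ))/3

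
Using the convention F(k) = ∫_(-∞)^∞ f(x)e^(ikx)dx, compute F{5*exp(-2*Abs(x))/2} 10/(k^2 + 4)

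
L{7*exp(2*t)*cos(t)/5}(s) 7*(s - 2)/(5*((s - 2)^2 + 1))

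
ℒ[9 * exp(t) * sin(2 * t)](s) 18/((s - 1)^2 + 4)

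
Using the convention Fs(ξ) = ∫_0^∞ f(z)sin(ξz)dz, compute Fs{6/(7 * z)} 3 * pi/7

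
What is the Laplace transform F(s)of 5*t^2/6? 5/(3*s^3)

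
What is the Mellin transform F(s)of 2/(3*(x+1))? 2*pi*csc(pi*s)/3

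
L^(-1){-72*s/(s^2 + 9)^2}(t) -12*t*sin(3*t)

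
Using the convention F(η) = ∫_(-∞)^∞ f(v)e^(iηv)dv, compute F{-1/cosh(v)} -pi/cosh(pi*η/2)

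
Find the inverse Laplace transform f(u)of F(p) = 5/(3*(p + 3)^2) 5*u*exp(-3*u)/3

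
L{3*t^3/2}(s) 9/s^4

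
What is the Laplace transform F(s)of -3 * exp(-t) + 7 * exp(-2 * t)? 7/(s + 2) - 3/(s + 1)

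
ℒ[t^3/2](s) 3/s^4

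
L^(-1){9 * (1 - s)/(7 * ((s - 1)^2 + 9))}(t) -9 * exp(t) * cos(3 * t)/7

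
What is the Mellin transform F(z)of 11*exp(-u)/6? 11*gamma(z)/6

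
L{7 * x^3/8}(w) 21/(4 * w^4)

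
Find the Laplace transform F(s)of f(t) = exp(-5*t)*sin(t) 1/((s+5)^2+1)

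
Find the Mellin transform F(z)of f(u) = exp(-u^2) gamma(z/2)/2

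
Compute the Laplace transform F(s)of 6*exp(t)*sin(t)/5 6/(5*((s - 1)^2+1))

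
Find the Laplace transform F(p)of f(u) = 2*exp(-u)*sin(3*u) 6/((p + 1)^2 + 9)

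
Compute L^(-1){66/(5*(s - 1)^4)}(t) 11*t^3*exp(t)/5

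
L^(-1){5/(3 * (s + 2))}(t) 5 * exp(-2 * t)/3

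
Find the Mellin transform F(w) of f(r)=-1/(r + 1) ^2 pi*(w - 1) /sin(pi*w) 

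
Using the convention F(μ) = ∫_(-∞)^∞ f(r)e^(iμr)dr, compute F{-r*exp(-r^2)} -I*sqrt(pi)*μ*exp(-μ^2/4)/2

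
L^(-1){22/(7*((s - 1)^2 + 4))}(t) 11*exp(t)*sin(2*t)/7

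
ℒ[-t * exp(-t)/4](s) -1/(4 * (s + 1)^2)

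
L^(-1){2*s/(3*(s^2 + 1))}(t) 2*cos(t)/3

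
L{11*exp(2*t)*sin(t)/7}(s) 11/(7*((s - 2)^2 + 1))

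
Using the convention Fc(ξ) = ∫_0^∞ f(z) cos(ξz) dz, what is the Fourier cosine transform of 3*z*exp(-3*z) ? 3*(9 - ξ^2) /(ξ^2 + 9) ^2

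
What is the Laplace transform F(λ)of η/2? 1/(2*λ^2)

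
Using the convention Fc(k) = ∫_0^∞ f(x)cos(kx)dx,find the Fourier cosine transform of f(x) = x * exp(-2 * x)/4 (4 - k^2)/(4 * (k^2+4)^2)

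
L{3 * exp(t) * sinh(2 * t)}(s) 6/((s - 1)^2 - 4)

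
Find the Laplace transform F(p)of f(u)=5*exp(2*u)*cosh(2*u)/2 5*(p - 2)/(2*p*(p - 4))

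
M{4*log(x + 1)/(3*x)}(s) -4*pi*csc(pi*s)/(3*s - 3)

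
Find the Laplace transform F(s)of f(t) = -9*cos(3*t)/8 -9*s/(8*s^2 + 72)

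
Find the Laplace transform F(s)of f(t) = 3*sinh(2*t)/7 6/(7*(s^2 - 4))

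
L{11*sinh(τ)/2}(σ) 11/(2*(σ^2 - 1))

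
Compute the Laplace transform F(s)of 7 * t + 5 7/s^2 + 5/s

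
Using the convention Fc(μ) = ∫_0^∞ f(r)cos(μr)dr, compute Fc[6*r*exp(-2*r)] 6*(4 - μ^2)/(μ^2 + 4)^2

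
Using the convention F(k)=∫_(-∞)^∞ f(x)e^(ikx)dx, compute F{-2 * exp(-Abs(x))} -4/(k^2 + 1)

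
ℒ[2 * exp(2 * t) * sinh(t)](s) 2/((s - 2)^2 - 1)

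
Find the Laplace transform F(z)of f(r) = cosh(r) z/(z^2-1)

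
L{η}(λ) λ^(-2)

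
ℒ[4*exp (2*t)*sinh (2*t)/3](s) 8/ (3*s*(s - 4))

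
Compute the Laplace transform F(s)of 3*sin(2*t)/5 6/(5*(s^2+4))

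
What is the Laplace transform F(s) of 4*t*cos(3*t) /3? 4*(s^2 - 9) /(3*(s^2 + 9) ^2) 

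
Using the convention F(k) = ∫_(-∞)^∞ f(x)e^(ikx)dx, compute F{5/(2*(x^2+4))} 5*pi*exp(-2*Abs(k))/4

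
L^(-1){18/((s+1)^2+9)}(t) 6 * exp(-t) * sin(3 * t)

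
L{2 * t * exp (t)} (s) 2/ (s - 1)^2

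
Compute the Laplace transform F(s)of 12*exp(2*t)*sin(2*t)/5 24/(5*((s - 2)^2 + 4))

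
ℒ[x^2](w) 2/w^3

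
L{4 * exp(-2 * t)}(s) 4/(s + 2)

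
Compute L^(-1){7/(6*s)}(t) 7/6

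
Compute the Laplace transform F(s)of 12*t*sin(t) 24*s/(s^2 + 1)^2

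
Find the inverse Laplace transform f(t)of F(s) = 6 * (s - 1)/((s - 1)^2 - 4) 6 * exp(t) * cosh(2 * t)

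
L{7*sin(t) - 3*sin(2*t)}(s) 7/(s^2 + 1) - 6/(s^2 + 4)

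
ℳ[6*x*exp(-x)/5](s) 6*gamma(s + 1)/5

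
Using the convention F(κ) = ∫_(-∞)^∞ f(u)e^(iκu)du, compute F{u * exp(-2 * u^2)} sqrt(2) * I * sqrt(pi) * κ * exp(-κ^2/8)/8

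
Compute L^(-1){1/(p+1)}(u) exp(-u)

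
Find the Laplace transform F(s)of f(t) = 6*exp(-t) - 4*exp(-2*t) 6/(s + 1) - 4/(s + 2)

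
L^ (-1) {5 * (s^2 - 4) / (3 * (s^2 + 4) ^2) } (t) 5 * t * cos (2 * t) /3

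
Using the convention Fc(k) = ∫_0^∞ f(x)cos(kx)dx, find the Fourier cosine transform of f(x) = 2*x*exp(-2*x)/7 2*(4 - k^2)/(7*(k^2 + 4)^2)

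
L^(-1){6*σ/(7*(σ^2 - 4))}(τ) 6*cosh(2*τ)/7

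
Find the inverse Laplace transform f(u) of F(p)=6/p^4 u^3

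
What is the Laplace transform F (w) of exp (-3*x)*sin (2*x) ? 2/ ( (w+3) ^2+4) 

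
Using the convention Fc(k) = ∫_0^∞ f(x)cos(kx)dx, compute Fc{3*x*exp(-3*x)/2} 3*(9 - k^2)/(2*(k^2+9)^2)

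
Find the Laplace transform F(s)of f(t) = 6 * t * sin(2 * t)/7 24 * s/(7 * (s^2 + 4)^2)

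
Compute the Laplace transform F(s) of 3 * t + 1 3/s^2 + 1/s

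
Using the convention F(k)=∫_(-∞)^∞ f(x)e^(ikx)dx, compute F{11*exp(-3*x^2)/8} 11*sqrt(3)*sqrt(pi)*exp(-k^2/12)/24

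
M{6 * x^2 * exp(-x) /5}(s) 6 * gamma(s+2) /5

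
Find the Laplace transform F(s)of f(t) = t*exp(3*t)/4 1/(4*(s - 3)^2)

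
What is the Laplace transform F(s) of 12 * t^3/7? 72/(7 * s^4) 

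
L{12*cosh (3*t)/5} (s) 12*s/ (5*(s^2 - 9))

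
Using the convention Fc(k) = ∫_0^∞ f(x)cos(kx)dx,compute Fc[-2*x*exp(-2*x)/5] 2*(k^2 - 4)/(5*(k^2 + 4)^2)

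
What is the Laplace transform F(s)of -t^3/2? -3/s^4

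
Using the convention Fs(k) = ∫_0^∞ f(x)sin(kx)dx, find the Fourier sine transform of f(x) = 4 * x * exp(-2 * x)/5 16 * k/(5 * (k^2 + 4)^2)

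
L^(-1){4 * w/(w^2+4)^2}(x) x * sin(2 * x)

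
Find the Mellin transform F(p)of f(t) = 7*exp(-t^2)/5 7*gamma(p/2)/10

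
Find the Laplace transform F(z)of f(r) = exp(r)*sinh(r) 1/(z*(z - 2))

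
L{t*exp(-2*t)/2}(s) 1/(2*(s + 2)^2)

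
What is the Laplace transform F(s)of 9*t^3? 54/s^4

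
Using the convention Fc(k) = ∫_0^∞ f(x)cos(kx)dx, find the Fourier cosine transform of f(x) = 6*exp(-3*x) 18/(k^2 + 9)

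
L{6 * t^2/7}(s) 12/(7 * s^3)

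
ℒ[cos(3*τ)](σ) σ/(σ^2 + 9)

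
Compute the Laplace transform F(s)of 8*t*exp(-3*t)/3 8/(3*(s + 3)^2)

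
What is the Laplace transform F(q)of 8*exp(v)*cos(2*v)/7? 8*(q - 1)/(7*((q - 1)^2 + 4))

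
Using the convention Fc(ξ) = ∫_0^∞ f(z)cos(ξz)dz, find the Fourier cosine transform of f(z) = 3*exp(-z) 3/(ξ^2 + 1)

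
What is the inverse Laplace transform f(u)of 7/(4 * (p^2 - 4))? 7 * sinh(2 * u)/8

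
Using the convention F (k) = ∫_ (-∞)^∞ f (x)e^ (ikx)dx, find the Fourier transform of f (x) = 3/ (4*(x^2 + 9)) pi*exp (-3*Abs (k))/4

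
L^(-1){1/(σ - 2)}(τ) exp(2*τ)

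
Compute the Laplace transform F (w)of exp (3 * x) 1/ (w - 3)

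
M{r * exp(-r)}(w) gamma(w + 1)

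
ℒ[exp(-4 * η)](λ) 1/(λ + 4)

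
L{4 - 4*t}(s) 4/s - 4/s^2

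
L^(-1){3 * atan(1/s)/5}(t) 3 * sin(t)/(5 * t)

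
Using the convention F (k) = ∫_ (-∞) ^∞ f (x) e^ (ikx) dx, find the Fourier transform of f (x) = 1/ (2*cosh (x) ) pi/ (2*cosh (pi*k/2) ) 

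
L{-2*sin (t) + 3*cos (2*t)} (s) 3*s/ (s^2 + 4) - 2/ (s^2 + 1)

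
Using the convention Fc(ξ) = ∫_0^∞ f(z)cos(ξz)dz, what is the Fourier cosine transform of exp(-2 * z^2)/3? sqrt(2) * sqrt(pi) * exp(-ξ^2/8)/12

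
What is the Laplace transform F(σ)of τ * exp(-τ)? (σ + 1)^(-2)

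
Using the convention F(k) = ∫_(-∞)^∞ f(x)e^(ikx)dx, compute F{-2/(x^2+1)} -2*pi*exp(-Abs(k))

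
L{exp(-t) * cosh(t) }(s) (s + 1) /(s * (s + 2) ) 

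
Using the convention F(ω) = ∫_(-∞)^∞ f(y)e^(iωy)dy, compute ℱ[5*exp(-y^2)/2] 5*sqrt(pi)*exp(-ω^2/4)/2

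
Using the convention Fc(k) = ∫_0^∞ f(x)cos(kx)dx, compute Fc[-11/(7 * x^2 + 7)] -11 * pi * exp(-k)/14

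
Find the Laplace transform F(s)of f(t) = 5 5/s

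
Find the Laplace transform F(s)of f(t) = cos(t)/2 s/(2*(s^2 + 1))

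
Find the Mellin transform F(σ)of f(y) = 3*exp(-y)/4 3*gamma(σ)/4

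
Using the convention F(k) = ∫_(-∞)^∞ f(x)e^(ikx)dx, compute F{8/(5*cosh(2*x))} 4*pi/(5*cosh(pi*k/4))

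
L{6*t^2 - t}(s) 12/s^3 - 1/s^2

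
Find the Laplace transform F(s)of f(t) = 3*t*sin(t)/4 3*s/(2*(s^2 + 1)^2)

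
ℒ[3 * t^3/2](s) 9/s^4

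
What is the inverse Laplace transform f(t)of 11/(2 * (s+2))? 11 * exp(-2 * t)/2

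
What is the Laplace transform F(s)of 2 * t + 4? 4/s + 2/s^2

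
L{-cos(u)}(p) -p/(p^2 + 1)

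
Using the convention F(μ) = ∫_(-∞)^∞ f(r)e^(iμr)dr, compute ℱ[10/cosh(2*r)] 5*pi/cosh(pi*μ/4)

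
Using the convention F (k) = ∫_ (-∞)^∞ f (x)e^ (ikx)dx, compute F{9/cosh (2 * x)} 9 * pi/ (2 * cosh (pi * k/4))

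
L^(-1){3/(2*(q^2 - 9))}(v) sinh(3*v)/2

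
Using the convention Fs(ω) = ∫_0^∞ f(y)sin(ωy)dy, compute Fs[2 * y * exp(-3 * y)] 12 * ω/(ω^2+9)^2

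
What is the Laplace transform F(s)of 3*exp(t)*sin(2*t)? 6/((s - 1)^2 + 4)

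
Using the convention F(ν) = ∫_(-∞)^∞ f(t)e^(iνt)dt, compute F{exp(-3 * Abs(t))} 6/(ν^2 + 9)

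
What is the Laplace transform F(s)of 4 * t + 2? 2/s + 4/s^2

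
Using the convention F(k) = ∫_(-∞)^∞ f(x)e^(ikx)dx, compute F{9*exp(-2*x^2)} 9*sqrt(2)*sqrt(pi)*exp(-k^2/8)/2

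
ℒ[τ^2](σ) 2/σ^3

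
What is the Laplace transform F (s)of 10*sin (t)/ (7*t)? 10*atan (1/s)/7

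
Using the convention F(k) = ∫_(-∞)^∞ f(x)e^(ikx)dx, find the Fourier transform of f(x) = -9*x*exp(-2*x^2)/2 -9*sqrt(2)*I*sqrt(pi)*k*exp(-k^2/8)/16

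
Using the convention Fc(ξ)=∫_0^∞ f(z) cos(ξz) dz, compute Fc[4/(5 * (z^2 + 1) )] 2 * pi * exp(-ξ) /5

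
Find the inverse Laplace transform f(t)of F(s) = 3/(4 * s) 3/4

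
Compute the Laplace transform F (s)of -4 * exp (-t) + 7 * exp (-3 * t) 7/ (s + 3) - 4/ (s + 1)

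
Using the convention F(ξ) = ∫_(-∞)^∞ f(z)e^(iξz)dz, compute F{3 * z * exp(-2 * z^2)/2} 3 * sqrt(2) * I * sqrt(pi) * ξ * exp(-ξ^2/8)/16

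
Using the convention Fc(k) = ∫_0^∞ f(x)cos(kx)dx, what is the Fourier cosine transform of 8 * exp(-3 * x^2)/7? 4 * sqrt(3) * sqrt(pi) * exp(-k^2/12)/21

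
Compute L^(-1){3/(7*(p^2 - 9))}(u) sinh(3*u)/7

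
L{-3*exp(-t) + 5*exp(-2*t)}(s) 5/(s + 2)-3/(s + 1)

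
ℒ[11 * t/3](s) 11/(3 * s^2)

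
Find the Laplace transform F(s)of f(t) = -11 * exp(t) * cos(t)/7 11 * (1 - s)/(7 * ((s - 1)^2+1))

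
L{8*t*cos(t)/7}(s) 8*(s^2 - 1)/(7*(s^2 + 1)^2)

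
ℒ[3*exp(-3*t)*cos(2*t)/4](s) 3*(s + 3)/(4*((s + 3)^2 + 4))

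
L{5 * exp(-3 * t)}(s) 5/(s + 3)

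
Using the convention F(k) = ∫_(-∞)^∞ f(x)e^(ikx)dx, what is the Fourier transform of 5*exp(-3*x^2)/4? 5*sqrt(3)*sqrt(pi)*exp(-k^2/12)/12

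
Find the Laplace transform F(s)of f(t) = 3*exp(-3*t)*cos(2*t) 3*(s+3)/((s+3)^2+4)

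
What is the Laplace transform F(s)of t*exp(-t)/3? 1/(3*(s+1)^2)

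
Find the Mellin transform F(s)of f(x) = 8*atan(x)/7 -4*pi*sec(pi*s/2)/(7*s)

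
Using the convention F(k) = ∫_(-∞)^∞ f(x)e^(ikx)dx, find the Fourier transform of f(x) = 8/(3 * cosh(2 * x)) 4 * pi/(3 * cosh(pi * k/4))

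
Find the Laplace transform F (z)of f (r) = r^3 6/z^4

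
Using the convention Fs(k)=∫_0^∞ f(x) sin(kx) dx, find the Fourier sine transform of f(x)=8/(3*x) 4*pi/3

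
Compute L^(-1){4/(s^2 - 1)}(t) 4 * sinh(t)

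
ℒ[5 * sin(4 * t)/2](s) 10/(s^2 + 16)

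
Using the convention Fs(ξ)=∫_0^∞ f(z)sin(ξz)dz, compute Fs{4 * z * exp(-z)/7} 8 * ξ/(7 * (ξ^2 + 1)^2)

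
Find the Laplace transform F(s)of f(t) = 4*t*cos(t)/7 4*(s^2 - 1)/(7*(s^2 + 1)^2)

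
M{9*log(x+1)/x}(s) -9*pi*csc(pi*s)/(s - 1)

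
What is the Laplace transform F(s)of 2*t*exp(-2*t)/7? 2/(7*(s + 2)^2)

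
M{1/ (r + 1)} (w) pi * csc (pi * w)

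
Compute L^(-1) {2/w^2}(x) 2*x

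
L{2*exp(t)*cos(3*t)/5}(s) 2*(s - 1)/(5*((s - 1)^2+9))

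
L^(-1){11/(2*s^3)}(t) 11*t^2/4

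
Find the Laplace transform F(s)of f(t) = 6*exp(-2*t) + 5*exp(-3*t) 6/(s + 2) + 5/(s + 3)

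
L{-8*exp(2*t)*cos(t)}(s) 8*(2 - s)/((s - 2)^2 + 1)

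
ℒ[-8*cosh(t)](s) -8*s/(s^2 - 1)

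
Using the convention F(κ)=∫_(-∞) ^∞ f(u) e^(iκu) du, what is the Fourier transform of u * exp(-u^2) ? I * sqrt(pi) * κ * exp(-κ^2/4) /2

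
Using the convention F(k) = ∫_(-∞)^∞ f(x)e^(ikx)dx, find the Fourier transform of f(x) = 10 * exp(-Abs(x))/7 20/(7 * (k^2 + 1))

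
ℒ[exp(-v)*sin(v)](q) 1/((q + 1)^2 + 1)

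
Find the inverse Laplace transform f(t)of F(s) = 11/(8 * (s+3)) 11 * exp(-3 * t)/8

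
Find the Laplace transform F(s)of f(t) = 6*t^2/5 12/(5*s^3)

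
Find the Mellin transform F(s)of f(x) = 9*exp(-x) 9*gamma(s)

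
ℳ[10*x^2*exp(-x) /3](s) 10*gamma(s+2) /3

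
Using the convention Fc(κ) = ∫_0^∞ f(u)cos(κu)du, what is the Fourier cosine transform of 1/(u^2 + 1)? pi*exp(-κ)/2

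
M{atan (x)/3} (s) -pi*sec (pi*s/2)/ (6*s)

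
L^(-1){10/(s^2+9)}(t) 10*sin(3*t)/3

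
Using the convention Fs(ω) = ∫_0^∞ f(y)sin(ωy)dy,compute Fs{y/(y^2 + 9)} pi*exp(-3*ω)/2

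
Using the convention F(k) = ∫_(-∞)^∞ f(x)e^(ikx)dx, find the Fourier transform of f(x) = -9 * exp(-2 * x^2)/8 -9 * sqrt(2) * sqrt(pi) * exp(-k^2/8)/16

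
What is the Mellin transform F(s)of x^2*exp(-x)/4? gamma(s+2)/4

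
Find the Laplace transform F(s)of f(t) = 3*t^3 18/s^4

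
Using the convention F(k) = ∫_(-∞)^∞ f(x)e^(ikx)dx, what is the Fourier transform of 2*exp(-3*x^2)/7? 2*sqrt(3)*sqrt(pi)*exp(-k^2/12)/21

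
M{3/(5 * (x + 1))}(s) 3 * pi * csc(pi * s)/5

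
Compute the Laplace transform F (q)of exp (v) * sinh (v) 1/ (q * (q - 2))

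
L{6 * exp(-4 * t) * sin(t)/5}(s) 6/(5 * ((s + 4)^2 + 1))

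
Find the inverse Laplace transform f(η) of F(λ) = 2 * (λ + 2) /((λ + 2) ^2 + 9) 2 * exp(-2 * η) * cos(3 * η) 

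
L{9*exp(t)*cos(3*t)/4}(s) 9*(s - 1)/(4*((s - 1)^2 + 9))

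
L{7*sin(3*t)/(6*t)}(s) 7*atan(3/s)/6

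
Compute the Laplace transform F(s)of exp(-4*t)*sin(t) 1/((s + 4)^2 + 1)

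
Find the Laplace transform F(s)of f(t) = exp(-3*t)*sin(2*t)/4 1/(2*((s + 3)^2 + 4))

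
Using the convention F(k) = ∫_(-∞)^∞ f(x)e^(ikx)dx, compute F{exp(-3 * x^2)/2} sqrt(3) * sqrt(pi) * exp(-k^2/12)/6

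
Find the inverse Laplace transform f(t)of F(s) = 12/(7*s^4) 2*t^3/7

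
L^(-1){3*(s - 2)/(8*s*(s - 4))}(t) 3*exp(2*t)*cosh(2*t)/8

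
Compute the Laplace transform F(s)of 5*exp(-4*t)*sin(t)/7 5/(7*((s + 4)^2 + 1))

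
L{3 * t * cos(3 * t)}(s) 3 * (s^2 - 9)/(s^2 + 9)^2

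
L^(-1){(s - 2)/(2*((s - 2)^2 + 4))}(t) exp(2*t)*cos(2*t)/2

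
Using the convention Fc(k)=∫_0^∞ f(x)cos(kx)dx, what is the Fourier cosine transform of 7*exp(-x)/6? 7/(6*(k^2 + 1))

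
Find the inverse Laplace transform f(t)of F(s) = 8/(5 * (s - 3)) 8 * exp(3 * t)/5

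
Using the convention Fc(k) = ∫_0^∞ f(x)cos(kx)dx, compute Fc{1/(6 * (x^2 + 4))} pi * exp(-2 * k)/24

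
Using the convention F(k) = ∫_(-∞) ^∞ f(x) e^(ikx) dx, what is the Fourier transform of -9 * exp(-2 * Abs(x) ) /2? -18/(k^2+4) 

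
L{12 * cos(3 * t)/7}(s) 12 * s/(7 * (s^2 + 9))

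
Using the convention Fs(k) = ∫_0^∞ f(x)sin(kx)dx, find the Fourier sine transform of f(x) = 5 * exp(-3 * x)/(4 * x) 5 * atan(k/3)/4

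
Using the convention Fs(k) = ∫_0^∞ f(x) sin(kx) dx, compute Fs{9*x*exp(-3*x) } 54*k/(k^2 + 9) ^2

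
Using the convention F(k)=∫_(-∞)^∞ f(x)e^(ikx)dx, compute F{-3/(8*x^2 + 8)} -3*pi*exp(-Abs(k))/8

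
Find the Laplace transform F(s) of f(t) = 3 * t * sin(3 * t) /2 9 * s/(s^2 + 9) ^2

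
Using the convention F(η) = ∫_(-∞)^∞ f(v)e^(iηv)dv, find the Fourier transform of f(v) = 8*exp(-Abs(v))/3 16/(3*(η^2+1))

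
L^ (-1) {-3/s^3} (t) -3*t^2/2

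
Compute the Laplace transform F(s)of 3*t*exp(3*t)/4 3/(4*(s - 3)^2)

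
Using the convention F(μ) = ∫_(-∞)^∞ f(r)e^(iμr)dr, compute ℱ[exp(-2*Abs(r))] 4/(μ^2 + 4)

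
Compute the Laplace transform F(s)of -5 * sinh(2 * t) -10/(s^2 - 4)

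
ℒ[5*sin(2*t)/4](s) 5/(2*(s^2 + 4))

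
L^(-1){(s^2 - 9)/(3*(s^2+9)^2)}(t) t*cos(3*t)/3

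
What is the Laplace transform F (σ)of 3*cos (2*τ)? 3*σ/ (σ^2+4)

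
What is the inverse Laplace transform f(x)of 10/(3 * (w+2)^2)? 10 * x * exp(-2 * x)/3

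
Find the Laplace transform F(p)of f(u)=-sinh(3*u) -3/(p^2 - 9)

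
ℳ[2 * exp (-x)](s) 2 * gamma (s)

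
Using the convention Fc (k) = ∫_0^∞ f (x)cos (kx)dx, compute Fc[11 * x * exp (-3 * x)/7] 11 * (9 - k^2)/ (7 * (k^2+9)^2)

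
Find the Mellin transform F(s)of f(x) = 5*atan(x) -5*pi*sec(pi*s/2)/(2*s)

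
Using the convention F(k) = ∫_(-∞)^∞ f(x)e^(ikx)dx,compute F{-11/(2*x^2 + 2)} -11*pi*exp(-Abs(k))/2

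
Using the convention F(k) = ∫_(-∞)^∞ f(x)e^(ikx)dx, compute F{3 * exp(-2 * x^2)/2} 3 * sqrt(2) * sqrt(pi) * exp(-k^2/8)/4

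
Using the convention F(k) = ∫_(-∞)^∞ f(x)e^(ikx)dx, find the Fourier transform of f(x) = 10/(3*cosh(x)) 10*pi/(3*cosh(pi*k/2))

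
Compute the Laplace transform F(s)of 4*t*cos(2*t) 4*(s^2-4)/(s^2 + 4)^2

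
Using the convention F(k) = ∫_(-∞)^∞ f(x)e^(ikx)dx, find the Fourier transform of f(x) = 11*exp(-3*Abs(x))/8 33/(4*(k^2 + 9))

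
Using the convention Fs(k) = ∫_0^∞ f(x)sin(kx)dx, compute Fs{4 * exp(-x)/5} 4 * k/(5 * (k^2 + 1))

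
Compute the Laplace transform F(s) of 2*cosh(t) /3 2*s/(3*(s^2 - 1) ) 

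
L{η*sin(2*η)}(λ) 4*λ/(λ^2 + 4)^2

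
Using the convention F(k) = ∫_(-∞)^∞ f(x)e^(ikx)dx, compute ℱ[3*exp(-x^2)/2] 3*sqrt(pi)*exp(-k^2/4)/2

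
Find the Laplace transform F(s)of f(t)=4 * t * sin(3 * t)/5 24 * s/(5 * (s^2 + 9)^2)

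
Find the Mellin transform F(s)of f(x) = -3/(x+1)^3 -3*pi*(s - 2)*(s - 1)/(2*sin(pi*s))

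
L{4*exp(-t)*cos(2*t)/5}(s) 4*(s + 1)/(5*((s + 1)^2 + 4))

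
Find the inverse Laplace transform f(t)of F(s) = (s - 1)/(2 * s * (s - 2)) exp(t) * cosh(t)/2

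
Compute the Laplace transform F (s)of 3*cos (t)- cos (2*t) 3*s/ (s^2 + 1)- s/ (s^2 + 4)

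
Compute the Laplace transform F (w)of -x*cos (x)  (1 - w^2)/ (w^2 + 1)^2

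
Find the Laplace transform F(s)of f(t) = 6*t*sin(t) 12*s/(s^2 + 1)^2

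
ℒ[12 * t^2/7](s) 24/(7 * s^3)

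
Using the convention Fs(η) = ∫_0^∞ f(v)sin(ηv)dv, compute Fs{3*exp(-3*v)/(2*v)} 3*atan(η/3)/2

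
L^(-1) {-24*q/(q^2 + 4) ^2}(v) -6*v*sin(2*v) 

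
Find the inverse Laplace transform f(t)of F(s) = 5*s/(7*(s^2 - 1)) 5*cosh(t)/7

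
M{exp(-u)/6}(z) gamma(z)/6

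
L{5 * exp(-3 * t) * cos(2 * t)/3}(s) 5 * (s + 3)/(3 * ((s + 3)^2 + 4))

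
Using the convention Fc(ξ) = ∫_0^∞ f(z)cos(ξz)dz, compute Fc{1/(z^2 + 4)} pi*exp(-2*ξ)/4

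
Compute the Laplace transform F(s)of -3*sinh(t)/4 -3/(4*s^2 - 4)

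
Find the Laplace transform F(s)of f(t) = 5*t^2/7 10/(7*s^3)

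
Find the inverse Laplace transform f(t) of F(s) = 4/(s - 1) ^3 2 * t^2 * exp(t) 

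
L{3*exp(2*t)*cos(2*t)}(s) 3*(s - 2)/((s - 2)^2 + 4)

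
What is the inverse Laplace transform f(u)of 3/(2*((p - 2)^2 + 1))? 3*exp(2*u)*sin(u)/2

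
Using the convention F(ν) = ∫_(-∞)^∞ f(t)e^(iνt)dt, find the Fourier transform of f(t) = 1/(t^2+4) pi * exp(-2 * Abs(ν))/2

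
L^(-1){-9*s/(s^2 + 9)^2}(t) -3*t*sin(3*t)/2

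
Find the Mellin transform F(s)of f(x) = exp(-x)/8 gamma(s)/8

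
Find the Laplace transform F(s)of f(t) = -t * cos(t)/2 (1 - s^2)/(2 * (s^2 + 1)^2)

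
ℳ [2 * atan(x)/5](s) -pi * sec(pi * s/2)/(5 * s)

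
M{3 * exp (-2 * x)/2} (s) 3 * gamma (s)/ (2 * 2^s)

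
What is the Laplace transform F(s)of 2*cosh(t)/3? 2*s/(3*(s^2 - 1))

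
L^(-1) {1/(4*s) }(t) 1/4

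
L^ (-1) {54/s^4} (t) 9*t^3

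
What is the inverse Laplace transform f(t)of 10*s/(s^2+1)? 10*cos(t)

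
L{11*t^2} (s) 22/s^3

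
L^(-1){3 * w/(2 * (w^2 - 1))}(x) 3 * cosh(x)/2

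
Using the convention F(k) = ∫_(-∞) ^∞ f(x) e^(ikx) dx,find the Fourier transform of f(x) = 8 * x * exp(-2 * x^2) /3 sqrt(2) * I * sqrt(pi) * k * exp(-k^2/8) /3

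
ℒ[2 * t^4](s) 48/s^5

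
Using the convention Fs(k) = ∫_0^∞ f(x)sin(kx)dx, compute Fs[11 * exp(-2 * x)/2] 11 * k/(2 * (k^2 + 4))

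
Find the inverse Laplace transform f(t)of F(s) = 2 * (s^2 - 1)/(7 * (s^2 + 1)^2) 2 * t * cos(t)/7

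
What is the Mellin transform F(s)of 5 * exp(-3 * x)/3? 5 * gamma(s)/(3 * 3^s)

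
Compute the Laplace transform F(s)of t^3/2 3/s^4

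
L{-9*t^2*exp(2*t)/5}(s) -18/(5*(s - 2)^3)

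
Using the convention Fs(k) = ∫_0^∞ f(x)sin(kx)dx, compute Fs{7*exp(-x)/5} 7*k/(5*(k^2+1))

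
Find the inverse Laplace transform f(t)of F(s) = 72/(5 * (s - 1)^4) 12 * t^3 * exp(t)/5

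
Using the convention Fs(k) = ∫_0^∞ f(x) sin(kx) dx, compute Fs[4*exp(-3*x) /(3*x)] 4*atan(k/3) /3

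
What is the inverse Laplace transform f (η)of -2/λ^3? -η^2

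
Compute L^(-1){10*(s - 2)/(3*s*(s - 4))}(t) 10*exp(2*t)*cosh(2*t)/3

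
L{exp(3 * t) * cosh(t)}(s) (s - 3)/((s - 3)^2 - 1)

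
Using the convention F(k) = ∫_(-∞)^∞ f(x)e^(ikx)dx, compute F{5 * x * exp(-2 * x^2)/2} 5 * sqrt(2) * I * sqrt(pi) * k * exp(-k^2/8)/16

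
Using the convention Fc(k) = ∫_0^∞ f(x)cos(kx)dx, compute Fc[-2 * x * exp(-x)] 2 * (k^2 - 1)/(k^2 + 1)^2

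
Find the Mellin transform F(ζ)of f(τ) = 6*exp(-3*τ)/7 6*gamma(ζ)/(7*3^ζ)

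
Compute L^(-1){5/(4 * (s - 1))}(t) 5 * exp(t)/4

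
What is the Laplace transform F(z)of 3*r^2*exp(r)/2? 3/(z - 1)^3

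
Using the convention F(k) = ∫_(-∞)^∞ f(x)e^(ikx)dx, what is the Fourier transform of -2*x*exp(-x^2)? -I*sqrt(pi)*k*exp(-k^2/4)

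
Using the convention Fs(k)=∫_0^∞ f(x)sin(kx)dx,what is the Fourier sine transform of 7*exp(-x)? 7*k/(k^2 + 1)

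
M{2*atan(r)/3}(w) -pi*sec(pi*w/2)/(3*w)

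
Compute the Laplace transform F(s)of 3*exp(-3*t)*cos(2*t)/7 3*(s + 3)/(7*((s + 3)^2 + 4))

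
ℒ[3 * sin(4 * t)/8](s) 3/(2 * (s^2 + 16))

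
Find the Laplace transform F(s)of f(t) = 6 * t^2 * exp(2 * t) 12/(s - 2)^3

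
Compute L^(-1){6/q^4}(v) v^3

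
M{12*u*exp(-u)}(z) 12*gamma(z + 1)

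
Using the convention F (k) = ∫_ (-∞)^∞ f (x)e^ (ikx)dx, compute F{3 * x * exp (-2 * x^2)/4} 3 * sqrt (2) * I * sqrt (pi) * k * exp (-k^2/8)/32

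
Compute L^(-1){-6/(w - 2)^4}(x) -x^3*exp(2*x)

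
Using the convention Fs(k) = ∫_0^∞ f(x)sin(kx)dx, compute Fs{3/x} 3*pi/2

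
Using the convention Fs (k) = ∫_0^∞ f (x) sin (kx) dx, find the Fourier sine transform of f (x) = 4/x 2*pi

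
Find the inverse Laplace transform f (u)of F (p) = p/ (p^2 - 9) cosh (3 * u)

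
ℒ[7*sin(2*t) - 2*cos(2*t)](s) 14/(s^2 + 4) - 2*s/(s^2 + 4)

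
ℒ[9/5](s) 9/(5 * s)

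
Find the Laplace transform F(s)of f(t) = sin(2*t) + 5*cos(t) 5*s/(s^2 + 1) + 2/(s^2 + 4)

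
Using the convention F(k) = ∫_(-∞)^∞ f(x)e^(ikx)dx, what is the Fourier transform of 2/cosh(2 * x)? pi/cosh(pi * k/4)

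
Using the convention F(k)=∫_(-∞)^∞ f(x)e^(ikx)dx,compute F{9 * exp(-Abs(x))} 18/(k^2+1)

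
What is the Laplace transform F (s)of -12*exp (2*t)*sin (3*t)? -36/ ( (s - 2)^2 + 9)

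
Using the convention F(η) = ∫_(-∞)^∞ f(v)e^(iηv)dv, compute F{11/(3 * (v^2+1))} 11 * pi * exp(-Abs(η))/3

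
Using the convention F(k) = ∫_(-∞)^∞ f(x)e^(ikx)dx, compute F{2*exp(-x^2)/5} 2*sqrt(pi)*exp(-k^2/4)/5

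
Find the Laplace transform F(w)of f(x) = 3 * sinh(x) 3/(w^2 - 1)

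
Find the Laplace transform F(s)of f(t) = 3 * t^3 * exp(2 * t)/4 9/(2 * (s - 2)^4)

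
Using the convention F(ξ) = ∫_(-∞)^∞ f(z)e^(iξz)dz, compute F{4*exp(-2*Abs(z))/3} 16/(3*(ξ^2 + 4))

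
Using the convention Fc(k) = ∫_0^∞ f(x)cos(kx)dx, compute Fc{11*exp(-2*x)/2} 11/(k^2 + 4)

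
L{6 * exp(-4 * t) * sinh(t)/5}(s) 6/(5 * ((s + 4)^2 - 1))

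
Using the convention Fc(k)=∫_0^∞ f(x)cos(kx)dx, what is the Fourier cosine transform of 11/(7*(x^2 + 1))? 11*pi*exp(-k)/14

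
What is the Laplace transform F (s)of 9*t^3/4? 27/ (2*s^4)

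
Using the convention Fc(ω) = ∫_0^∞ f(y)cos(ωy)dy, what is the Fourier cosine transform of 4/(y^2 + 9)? 2*pi*exp(-3*ω)/3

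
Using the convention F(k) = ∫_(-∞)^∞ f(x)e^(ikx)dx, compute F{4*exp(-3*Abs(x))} 24/(k^2+9)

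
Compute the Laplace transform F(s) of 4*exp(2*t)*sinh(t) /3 4/(3*((s - 2) ^2 - 1) ) 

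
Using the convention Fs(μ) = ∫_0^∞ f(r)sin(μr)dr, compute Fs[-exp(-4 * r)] -μ/(μ^2+16)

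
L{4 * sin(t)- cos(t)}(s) 4/(s^2 + 1)- s/(s^2 + 1)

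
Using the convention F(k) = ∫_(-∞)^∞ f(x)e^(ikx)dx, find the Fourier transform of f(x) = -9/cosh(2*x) -9*pi/(2*cosh(pi*k/4))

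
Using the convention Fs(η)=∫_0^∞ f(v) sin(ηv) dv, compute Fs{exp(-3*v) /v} atan(η/3) 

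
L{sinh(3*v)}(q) 3/(q^2 - 9)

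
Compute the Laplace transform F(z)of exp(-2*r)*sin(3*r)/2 3/(2*((z + 2)^2 + 9))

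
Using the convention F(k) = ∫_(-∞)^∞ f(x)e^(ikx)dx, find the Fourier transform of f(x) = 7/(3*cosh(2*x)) 7*pi/(6*cosh(pi*k/4))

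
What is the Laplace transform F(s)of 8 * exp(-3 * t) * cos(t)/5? 8 * (s + 3)/(5 * ((s + 3)^2 + 1))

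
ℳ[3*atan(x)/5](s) -3*pi*sec(pi*s/2)/(10*s)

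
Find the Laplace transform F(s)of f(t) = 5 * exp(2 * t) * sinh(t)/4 5/(4 * ((s - 2)^2-1))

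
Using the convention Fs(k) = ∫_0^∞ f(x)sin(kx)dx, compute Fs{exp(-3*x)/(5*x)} atan(k/3)/5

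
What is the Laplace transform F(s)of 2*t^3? 12/s^4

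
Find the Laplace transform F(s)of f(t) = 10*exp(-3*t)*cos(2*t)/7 10*(s + 3)/(7*((s + 3)^2 + 4))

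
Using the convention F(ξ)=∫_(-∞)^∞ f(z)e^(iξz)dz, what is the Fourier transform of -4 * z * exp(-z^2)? -2 * I * sqrt(pi) * ξ * exp(-ξ^2/4)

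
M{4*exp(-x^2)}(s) 2*gamma(s/2)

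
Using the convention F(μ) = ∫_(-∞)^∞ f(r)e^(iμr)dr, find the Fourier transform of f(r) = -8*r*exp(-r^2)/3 -4*I*sqrt(pi)*μ*exp(-μ^2/4)/3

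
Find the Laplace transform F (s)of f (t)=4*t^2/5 8/ (5*s^3)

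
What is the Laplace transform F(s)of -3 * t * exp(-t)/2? -3/(2 * (s + 1)^2)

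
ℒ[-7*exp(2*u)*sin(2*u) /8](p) -7/(4*(p - 2) ^2 + 16) 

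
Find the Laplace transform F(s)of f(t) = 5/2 5/(2*s)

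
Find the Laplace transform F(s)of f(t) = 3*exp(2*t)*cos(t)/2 3*(s - 2)/(2*((s - 2)^2 + 1))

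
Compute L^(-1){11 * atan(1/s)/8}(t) 11 * sin(t)/(8 * t)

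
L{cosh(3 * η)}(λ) λ/(λ^2 - 9)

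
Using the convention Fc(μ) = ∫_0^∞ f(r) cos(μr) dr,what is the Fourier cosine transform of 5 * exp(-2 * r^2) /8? 5 * sqrt(2) * sqrt(pi) * exp(-μ^2/8) /32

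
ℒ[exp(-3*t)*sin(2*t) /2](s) 1/((s + 3) ^2 + 4) 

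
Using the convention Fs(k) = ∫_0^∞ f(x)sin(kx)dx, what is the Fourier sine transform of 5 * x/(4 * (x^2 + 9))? 5 * pi * exp(-3 * k)/8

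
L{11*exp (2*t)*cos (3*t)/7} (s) 11*(s - 2)/ (7*( (s - 2)^2 + 9))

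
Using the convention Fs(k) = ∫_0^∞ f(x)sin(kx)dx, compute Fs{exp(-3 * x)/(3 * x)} atan(k/3)/3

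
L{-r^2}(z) -2/z^3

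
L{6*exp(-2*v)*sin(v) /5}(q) 6/(5*((q + 2) ^2 + 1) ) 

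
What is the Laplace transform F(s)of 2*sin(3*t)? 6/(s^2 + 9)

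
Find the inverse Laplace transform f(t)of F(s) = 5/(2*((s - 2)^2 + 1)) 5*exp(2*t)*sin(t)/2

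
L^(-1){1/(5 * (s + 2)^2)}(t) t * exp(-2 * t)/5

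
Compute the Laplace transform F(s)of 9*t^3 54/s^4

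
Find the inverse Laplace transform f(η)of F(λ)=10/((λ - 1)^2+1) 10 * exp(η) * sin(η)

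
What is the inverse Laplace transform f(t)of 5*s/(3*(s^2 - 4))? 5*cosh(2*t)/3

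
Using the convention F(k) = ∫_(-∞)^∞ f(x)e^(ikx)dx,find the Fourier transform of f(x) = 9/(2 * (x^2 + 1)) 9 * pi * exp(-Abs(k))/2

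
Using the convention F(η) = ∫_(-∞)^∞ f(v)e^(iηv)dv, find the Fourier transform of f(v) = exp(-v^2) sqrt(pi)*exp(-η^2/4)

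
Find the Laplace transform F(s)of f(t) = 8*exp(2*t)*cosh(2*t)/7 8*(s - 2)/(7*s*(s - 4))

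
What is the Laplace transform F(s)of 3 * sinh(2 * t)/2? 3/(s^2 - 4)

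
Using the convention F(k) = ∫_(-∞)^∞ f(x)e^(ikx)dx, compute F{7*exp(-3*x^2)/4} 7*sqrt(3)*sqrt(pi)*exp(-k^2/12)/12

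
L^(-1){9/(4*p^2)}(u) 9*u/4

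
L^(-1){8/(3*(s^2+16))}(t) 2*sin(4*t)/3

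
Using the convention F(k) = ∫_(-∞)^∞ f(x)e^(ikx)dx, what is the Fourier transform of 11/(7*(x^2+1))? 11*pi*exp(-Abs(k))/7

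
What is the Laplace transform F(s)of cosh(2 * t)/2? s/(2 * (s^2 - 4))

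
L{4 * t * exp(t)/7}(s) 4/(7 * (s - 1)^2)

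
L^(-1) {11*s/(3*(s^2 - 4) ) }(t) 11*cosh(2*t) /3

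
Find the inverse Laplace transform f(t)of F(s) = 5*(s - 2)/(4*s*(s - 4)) 5*exp(2*t)*cosh(2*t)/4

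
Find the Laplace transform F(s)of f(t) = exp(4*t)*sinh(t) 1/((s - 4)^2 - 1)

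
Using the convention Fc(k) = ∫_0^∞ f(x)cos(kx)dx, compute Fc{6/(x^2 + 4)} 3*pi*exp(-2*k)/2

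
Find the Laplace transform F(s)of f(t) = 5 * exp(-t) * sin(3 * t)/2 15/(2 * ((s + 1)^2 + 9))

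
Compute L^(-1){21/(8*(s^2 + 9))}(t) 7*sin(3*t)/8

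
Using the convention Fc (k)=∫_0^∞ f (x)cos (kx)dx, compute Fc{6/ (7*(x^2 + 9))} pi*exp (-3*k)/7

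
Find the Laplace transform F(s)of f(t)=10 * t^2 20/s^3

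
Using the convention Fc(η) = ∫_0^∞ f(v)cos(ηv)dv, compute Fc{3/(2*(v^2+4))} 3*pi*exp(-2*η)/8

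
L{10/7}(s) 10/(7*s)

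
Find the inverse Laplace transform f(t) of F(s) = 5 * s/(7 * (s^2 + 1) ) 5 * cos(t) /7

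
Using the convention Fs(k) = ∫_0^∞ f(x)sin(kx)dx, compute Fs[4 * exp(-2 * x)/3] 4 * k/(3 * (k^2+4))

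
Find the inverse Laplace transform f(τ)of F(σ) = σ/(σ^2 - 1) cosh(τ)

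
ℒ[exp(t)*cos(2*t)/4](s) (s - 1)/(4*((s - 1)^2+4))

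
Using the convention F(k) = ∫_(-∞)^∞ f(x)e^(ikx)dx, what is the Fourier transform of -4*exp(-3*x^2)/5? -4*sqrt(3)*sqrt(pi)*exp(-k^2/12)/15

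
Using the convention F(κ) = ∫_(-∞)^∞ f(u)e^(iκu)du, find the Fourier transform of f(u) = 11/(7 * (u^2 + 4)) 11 * pi * exp(-2 * Abs(κ))/14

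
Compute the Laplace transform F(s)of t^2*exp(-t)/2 (s + 1)^(-3)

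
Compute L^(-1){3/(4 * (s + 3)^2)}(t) 3 * t * exp(-3 * t)/4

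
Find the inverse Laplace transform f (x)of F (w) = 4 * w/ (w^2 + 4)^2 x * sin (2 * x)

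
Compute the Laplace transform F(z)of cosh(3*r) z/(z^2 - 9)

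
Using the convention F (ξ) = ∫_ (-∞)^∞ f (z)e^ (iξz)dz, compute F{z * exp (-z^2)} I * sqrt (pi) * ξ * exp (-ξ^2/4)/2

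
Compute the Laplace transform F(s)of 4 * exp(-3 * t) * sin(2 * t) 8/((s + 3)^2 + 4)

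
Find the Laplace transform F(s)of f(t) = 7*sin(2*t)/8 7/(4*(s^2 + 4))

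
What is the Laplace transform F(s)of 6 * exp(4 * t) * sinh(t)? 6/((s - 4)^2 - 1)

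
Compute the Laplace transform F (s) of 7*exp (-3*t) 7/ (s + 3) 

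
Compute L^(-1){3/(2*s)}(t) 3/2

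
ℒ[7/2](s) 7/ (2*s)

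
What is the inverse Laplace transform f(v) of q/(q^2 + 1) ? cos(v) 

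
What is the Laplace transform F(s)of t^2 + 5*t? 2/s^3 + 5/s^2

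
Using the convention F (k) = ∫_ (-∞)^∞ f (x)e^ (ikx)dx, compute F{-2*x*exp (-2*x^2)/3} -sqrt (2)*I*sqrt (pi)*k*exp (-k^2/8)/12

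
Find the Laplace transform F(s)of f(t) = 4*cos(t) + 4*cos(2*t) 4*s/(s^2 + 1) + 4*s/(s^2 + 4)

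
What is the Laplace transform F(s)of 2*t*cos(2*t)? 2*(s^2 - 4)/(s^2 + 4)^2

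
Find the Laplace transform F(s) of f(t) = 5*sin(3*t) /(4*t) 5*atan(3/s) /4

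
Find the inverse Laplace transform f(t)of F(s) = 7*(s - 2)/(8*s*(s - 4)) 7*exp(2*t)*cosh(2*t)/8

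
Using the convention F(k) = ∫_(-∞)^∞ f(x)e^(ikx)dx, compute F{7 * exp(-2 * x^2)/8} 7 * sqrt(2) * sqrt(pi) * exp(-k^2/8)/16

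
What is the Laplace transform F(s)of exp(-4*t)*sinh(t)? 1/((s + 4)^2 - 1)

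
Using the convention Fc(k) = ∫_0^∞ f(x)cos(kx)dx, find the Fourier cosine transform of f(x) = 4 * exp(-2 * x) 8/(k^2 + 4)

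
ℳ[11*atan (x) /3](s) -11*pi*sec (pi*s/2) / (6*s) 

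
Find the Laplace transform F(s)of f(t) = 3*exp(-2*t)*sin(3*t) 9/((s + 2)^2 + 9)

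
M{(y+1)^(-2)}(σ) (-pi*σ+pi)/sin(pi*σ)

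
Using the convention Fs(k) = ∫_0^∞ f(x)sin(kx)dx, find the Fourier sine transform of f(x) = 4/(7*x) 2*pi/7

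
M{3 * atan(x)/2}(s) -3 * pi * sec(pi * s/2)/(4 * s)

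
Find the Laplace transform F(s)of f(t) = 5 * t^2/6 5/(3 * s^3)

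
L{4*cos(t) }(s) 4*s/(s^2 + 1) 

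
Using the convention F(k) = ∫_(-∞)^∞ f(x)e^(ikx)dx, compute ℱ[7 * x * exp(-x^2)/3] 7 * I * sqrt(pi) * k * exp(-k^2/4)/6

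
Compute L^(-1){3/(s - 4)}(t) 3*exp(4*t)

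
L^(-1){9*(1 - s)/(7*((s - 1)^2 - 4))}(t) -9*exp(t)*cosh(2*t)/7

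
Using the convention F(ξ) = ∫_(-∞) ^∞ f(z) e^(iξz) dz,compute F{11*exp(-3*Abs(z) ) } 66/(ξ^2 + 9) 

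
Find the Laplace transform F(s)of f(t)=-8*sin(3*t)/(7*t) -8*atan(3/s)/7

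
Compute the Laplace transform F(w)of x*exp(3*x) (w - 3)^(-2)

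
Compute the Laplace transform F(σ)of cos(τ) σ/(σ^2 + 1)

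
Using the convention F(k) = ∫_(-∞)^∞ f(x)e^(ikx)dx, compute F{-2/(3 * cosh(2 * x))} -pi/(3 * cosh(pi * k/4))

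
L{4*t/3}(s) 4/(3*s^2)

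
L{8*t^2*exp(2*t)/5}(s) 16/(5*(s - 2)^3)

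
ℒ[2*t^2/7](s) 4/(7*s^3)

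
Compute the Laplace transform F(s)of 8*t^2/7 16/(7*s^3)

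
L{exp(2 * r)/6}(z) 1/(6 * (z - 2))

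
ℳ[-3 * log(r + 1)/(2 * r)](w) 3 * pi * csc(pi * w)/(2 * (w - 1))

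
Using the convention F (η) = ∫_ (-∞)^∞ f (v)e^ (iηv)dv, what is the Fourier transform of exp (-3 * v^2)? sqrt (3) * sqrt (pi) * exp (-η^2/12)/3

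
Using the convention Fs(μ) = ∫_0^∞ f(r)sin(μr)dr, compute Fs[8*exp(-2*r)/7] 8*μ/(7*(μ^2 + 4))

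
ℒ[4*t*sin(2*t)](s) 16*s/(s^2 + 4)^2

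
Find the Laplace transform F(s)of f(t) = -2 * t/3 -2/(3 * s^2)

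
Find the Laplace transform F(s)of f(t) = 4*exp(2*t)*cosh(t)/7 4*(s - 2)/(7*((s - 2)^2-1))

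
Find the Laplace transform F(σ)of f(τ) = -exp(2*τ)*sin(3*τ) -3/((σ - 2)^2 + 9)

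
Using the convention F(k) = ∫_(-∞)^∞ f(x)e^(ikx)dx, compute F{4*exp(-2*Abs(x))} 16/(k^2 + 4)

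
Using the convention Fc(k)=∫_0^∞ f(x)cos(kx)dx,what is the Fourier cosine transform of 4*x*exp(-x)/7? 4*(1 - k^2)/(7*(k^2 + 1)^2)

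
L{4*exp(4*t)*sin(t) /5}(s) 4/(5*((s - 4) ^2 + 1) ) 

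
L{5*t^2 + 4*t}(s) 10/s^3 + 4/s^2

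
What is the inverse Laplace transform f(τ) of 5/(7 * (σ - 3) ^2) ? 5 * τ * exp(3 * τ) /7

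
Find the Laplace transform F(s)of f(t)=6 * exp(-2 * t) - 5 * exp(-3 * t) 6/(s+2) - 5/(s+3)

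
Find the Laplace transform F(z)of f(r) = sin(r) 1/(z^2 + 1)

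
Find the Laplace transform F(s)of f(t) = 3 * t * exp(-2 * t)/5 3/(5 * (s + 2)^2)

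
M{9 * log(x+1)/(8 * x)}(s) -9 * pi * csc(pi * s)/(8 * s - 8)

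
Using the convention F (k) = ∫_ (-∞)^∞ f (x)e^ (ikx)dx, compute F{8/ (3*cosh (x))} 8*pi/ (3*cosh (pi*k/2))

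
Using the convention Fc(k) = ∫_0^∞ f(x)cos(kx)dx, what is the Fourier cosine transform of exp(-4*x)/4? 1/(k^2 + 16)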